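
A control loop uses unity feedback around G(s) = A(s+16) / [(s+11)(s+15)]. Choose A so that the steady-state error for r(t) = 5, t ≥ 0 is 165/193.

50

System type = 0 (no poles at s=0).
K_p = lim_{s→0} G(s) = A·16 / (11·15) = (16/165)·A.
e_ss = 5/(1 + K_p) = 165/193 ⇒ 1 + (16/165)·A = 193/33 ⇒ A = 50.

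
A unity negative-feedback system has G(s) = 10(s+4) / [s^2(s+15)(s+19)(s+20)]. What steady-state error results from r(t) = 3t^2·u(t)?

G(s) has two factors of s in the denominator, so the system is type 2.
K_a = lim_{s→0} s^2·G(s) = 10·4 / (15·19·20) = 2/285.
r(t) = 3t^2 gives R(s) = 6/s^3.
e_ss = 6/K_a = 6/(2/285) = 855.

855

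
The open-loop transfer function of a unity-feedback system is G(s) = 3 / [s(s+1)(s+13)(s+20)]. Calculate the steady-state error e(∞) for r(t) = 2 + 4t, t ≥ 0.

1040/3

System type = 1 (one pole at s=0). By superposition:
  • 2: tracked with zero error.
  • 4t: e_ss = 4/K_v with K_v=3/260 → 1040/3.
Total e_ss = 1040/3.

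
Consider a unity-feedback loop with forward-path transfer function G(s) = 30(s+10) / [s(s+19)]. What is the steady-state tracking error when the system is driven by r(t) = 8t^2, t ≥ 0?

infinity

System type = 1 (one pole at s=0).
For a type-1 system K_a = 0, so e_ss to a parabolic input is unbounded.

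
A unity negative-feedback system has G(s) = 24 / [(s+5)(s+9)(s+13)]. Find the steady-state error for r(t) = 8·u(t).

System type = 0 (no poles at s=0).
K_p = lim_{s→0} G(s) = 24 / (5·9·13) = 8/195.
e_ss = 8/(1 + K_p) = 8/(203/195) = 1560/203.

1560/203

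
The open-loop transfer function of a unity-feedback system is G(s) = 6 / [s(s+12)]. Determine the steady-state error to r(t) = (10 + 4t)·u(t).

The open loop has one pole at the origin → type 1 system. By superposition:
  • 10: tracked with zero error.
  • 4t: e_ss = 4/K_v with K_v=0.5 → 8.
Total e_ss = 8.

8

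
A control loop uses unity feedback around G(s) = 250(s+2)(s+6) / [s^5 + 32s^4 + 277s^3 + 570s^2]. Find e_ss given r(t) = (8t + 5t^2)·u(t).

1.9

The denominator has no term below 570s^2 — 2 poles at s=0, type 2. Taking each input component in turn:
  • 8t: tracked with zero error.
  • 5t^2: e_ss = 10/K_a with K_a=100/19 → 1.9.
Total e_ss = 1.9.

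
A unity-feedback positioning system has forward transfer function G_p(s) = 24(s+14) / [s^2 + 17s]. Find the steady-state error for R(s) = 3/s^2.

Lowest-order denominator term is 17s, so the open loop has 1 pole at the origin → type 1 system.
K_v = lim_{s→0} s·G_p(s) = 24·14 / 17 = 336/17.
e_ss = 3/K_v = 3/(336/17) = 17/112.

17/112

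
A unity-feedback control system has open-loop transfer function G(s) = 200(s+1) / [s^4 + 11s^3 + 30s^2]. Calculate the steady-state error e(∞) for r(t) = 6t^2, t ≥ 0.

1.8

The denominator has no term below 30s^2 — 2 poles at s=0, type 2.
K_a = lim_{s→0} s^2·G(s) = 200·1 / 30 = 20/3.
r(t) = 6t^2 gives R(s) = 12/s^3.
e_ss = 12/K_a = 12/(20/3) = 1.8.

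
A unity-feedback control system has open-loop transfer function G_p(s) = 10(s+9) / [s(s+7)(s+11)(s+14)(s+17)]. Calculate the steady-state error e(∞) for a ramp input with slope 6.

18326/15

System type = 1 (one pole at s=0).
K_v = lim_{s→0} s·G_p(s) = 10·9 / (7·11·14·17) = 45/9163.
e_ss = 6/K_v = 6/(45/9163) = 18326/15.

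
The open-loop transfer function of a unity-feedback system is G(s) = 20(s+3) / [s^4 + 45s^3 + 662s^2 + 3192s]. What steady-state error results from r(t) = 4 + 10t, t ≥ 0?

Lowest-order denominator term is 3192s, so the open loop has 1 pole at the origin → type 1 system. Treating each term separately:
  • 4: tracked with zero error.
  • 10t: e_ss = 10/K_v with K_v=5/266 → 532.
Total e_ss = 532.

532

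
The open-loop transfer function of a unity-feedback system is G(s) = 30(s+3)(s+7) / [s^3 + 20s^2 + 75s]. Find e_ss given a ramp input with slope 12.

The denominator has no term below 75s — 1 pole at s=0, type 1.
K_v = lim_{s→0} s·G(s) = 30·3·7 / 75 = 8.4.
e_ss = 12/K_v = 12/8.4 = 10/7.

10/7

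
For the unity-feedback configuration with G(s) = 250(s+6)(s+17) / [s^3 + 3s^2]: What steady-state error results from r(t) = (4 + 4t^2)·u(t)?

Factoring s^2 from the denominator leaves a polynomial with constant term 3, so the system is type 2. Taking each input component in turn:
  • 4: tracked with zero error.
  • 4t^2: e_ss = 8/K_a with K_a=8500 → 2/2125.
Total e_ss = 2/2125.

2/2125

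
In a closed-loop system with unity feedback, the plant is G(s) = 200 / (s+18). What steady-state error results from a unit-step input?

9/109

The open loop has no poles at the origin → type 0 system.
K_p = lim_{s→0} G(s) = 200 / (18) = 100/9.
e_ss = 1/(1 + K_p) = 1/(109/9) = 9/109.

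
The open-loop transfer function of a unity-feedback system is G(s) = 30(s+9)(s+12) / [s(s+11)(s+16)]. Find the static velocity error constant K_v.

The open loop has one pole at the origin → type 1 system.
K_v = lim_{s→0} s·G(s) = 30·9·12 / (11·16) = 405/22.

405/22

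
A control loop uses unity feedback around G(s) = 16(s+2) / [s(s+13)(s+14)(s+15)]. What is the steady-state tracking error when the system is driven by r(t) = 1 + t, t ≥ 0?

One free integrator in G(s): this is a type 1 system. By superposition:
  • 1: tracked with zero error.
  • t: e_ss = 1/K_v with K_v=16/1365 → 85.3125.
Total e_ss = 85.3125.

85.3125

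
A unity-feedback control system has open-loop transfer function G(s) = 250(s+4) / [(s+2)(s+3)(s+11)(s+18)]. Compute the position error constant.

No free integrators in G(s): this is a type 0 system.
K_p = lim_{s→0} G(s) = 250·4 / (2·3·11·18) = 250/297.

250/297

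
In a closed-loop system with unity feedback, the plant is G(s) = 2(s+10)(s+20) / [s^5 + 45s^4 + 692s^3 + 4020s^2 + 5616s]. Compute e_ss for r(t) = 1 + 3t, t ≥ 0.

42.12

Lowest-order denominator term is 5616s, so the open loop has 1 pole at the origin → type 1 system. By superposition:
  • 1: tracked with zero error.
  • 3t: e_ss = 3/K_v with K_v=25/351 → 42.12.
Total e_ss = 42.12.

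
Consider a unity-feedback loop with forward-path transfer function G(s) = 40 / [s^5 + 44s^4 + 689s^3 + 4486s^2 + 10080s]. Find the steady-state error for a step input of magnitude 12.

0

Lowest-order denominator term is 10080s, so the open loop has 1 pole at the origin → type 1 system.
A type-1 system has K_p = ∞, so it tracks a step input with zero steady-state error.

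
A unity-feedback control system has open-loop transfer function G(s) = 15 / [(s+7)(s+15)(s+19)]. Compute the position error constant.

1/133

The open loop has no poles at the origin → type 0 system.
K_p = lim_{s→0} G(s) = 15 / (7·15·19) = 1/133.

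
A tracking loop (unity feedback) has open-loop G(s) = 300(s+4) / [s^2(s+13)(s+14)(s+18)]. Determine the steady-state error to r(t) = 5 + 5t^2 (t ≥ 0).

The open loop has two poles at the origin → type 2 system. Treating each term separately:
  • 5: tracked with zero error.
  • 5t^2: e_ss = 10/K_a with K_a=100/273 → 27.3.
Total e_ss = 27.3.

27.3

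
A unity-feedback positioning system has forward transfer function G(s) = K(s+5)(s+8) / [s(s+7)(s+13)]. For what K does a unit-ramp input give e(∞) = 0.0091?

250

One free integrator in G(s): this is a type 1 system.
K_v = lim_{s→0} s·G(s) = K·5·8 / (7·13) = (40/91)·K.
e_ss = 1/K_v = 0.0091 ⇒ K_v = 10000/91 ⇒ K = (10000/91)/(40/91) = 250.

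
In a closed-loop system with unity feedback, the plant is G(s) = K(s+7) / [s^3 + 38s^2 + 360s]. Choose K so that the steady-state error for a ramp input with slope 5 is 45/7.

40

Lowest-order denominator term is 360s, so the open loop has 1 pole at the origin → type 1 system.
K_v = lim_{s→0} s·G(s) = K·7 / 360 = (7/360)·K.
e_ss = 5/K_v = 45/7 ⇒ K_v = 7/9 ⇒ K = (7/9)/(7/360) = 40.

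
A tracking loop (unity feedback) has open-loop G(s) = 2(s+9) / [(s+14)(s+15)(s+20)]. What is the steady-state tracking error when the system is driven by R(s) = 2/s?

System type = 0 (no poles at s=0).
K_p = lim_{s→0} G(s) = 2·9 / (14·15·20) = 3/700.
e_ss = 2/(1 + K_p) = 2/(703/700) = 1400/703.

1400/703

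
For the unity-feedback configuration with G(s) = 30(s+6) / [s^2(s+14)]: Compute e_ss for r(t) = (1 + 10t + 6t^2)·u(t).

G(s) has two factors of s in the denominator, so the system is type 2. Treating each term separately:
  • 1: tracked with zero error.
  • 10t: tracked with zero error.
  • 6t^2: e_ss = 12/K_a with K_a=90/7 → 14/15.
Total e_ss = 14/15.

14/15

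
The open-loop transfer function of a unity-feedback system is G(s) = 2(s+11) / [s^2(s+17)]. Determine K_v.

K_v = lim_{s→0} s·G(s); with 2 poles at the origin the limit diverges, so K_v = ∞.

infinity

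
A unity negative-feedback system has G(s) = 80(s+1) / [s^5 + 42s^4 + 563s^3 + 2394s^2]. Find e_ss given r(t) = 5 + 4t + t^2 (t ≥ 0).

59.85

Factoring s^2 from the denominator leaves a polynomial with constant term 2394, so the system is type 2. Treating each term separately:
  • 5: tracked with zero error.
  • 4t: tracked with zero error.
  • t^2: e_ss = 2/K_a with K_a=40/1197 → 59.85.
Total e_ss = 59.85.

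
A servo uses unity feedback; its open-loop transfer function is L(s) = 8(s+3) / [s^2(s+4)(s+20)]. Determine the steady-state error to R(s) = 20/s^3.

200/3

Two free integrators in L(s): this is a type 2 system.
K_a = lim_{s→0} s^2·L(s) = 8·3 / (4·20) = 0.3.
r(t) = 10t^2 gives R(s) = 20/s^3.
e_ss = 20/K_a = 20/0.3 = 200/3.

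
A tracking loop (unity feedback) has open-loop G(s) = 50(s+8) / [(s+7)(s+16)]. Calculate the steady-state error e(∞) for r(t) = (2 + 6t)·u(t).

infinity

G(s) has no factors of s in the denominator, so the system is type 0. Taking each input component in turn:
  • 2: e_ss = 2/(1+K_p) with K_p=25/7 → 0.4375.
  • 6t: a type-0 system cannot track it, e_ss → ∞.
The unbounded component dominates.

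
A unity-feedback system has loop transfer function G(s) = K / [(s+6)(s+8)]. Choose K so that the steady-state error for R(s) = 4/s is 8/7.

No free integrators in G(s): this is a type 0 system.
K_p = lim_{s→0} G(s) = K / (6·8) = (1/48)·K.
e_ss = 4/(1 + K_p) = 8/7 ⇒ 1 + (1/48)·K = 3.5 ⇒ K = 120.

120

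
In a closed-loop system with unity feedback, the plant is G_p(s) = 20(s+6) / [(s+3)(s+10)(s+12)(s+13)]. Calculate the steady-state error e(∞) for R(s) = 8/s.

7.8

System type = 0 (no poles at s=0).
K_p = lim_{s→0} G_p(s) = 20·6 / (3·10·12·13) = 1/39.
e_ss = 8/(1 + K_p) = 8/(40/39) = 7.8.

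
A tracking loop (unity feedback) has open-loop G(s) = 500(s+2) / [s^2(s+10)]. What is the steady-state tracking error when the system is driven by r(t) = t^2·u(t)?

The open loop has two poles at the origin → type 2 system.
K_a = lim_{s→0} s^2·G(s) = 500·2 / (10) = 100.
r(t) = t^2 gives R(s) = 2/s^3.
e_ss = 2/K_a = 2/100 = 0.02.

0.02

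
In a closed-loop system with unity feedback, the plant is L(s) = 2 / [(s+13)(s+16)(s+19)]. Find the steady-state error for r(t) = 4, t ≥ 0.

7904/1977

The open loop has no poles at the origin → type 0 system.
K_p = lim_{s→0} L(s) = 2 / (13·16·19) = 1/1976.
e_ss = 4/(1 + K_p) = 4/(1977/1976) = 7904/1977.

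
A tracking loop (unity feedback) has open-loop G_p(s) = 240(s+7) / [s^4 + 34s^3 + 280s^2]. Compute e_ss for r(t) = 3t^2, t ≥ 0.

1

Factoring s^2 from the denominator leaves a polynomial with constant term 280, so the system is type 2.
K_a = lim_{s→0} s^2·G_p(s) = 240·7 / 280 = 6.
r(t) = 3t^2 gives R(s) = 6/s^3.
e_ss = 6/K_a = 6/6 = 1.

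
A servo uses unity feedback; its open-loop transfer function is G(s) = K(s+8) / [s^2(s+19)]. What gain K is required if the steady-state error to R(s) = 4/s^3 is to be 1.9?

Two free integrators in G(s): this is a type 2 system.
K_a = lim_{s→0} s^2·G(s) = K·8 / (19) = (8/19)·K.
e_ss = 4/K_a = 1.9 ⇒ K_a = 40/19 ⇒ K = (40/19)/(8/19) = 5.

5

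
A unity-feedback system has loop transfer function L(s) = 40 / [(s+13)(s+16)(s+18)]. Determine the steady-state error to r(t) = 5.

2340/473

No free integrators in L(s): this is a type 0 system.
K_p = lim_{s→0} L(s) = 40 / (13·16·18) = 5/468.
e_ss = 5/(1 + K_p) = 5/(473/468) = 2340/473.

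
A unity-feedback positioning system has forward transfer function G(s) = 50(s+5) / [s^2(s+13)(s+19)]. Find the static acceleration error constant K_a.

250/247

System type = 2 (two poles at s=0).
K_a = lim_{s→0} s^2·G(s) = 50·5 / (13·19) = 250/247.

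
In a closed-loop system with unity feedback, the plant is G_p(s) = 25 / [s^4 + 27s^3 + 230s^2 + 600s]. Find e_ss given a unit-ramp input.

Factoring s from the denominator leaves a polynomial with constant term 600, so the system is type 1.
K_v = lim_{s→0} s·G_p(s) = 25 / 600 = 1/24.
e_ss = 1/K_v = 1/(1/24) = 24.

24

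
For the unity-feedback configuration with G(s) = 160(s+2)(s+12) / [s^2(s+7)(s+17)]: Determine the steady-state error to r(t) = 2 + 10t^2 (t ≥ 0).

119/192

G(s) has two factors of s in the denominator, so the system is type 2. Taking each input component in turn:
  • 2: tracked with zero error.
  • 10t^2: e_ss = 20/K_a with K_a=3840/119 → 119/192.
Total e_ss = 119/192.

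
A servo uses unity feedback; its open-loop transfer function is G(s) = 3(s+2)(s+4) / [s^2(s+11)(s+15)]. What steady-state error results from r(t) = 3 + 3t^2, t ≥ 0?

Two free integrators in G(s): this is a type 2 system. Treating each term separately:
  • 3: tracked with zero error.
  • 3t^2: e_ss = 6/K_a with K_a=8/55 → 41.25.
Total e_ss = 41.25.

41.25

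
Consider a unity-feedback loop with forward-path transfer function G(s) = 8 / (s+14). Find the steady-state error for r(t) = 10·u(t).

70/11

No free integrators in G(s): this is a type 0 system.
K_p = lim_{s→0} G(s) = 8 / (14) = 4/7.
e_ss = 10/(1 + K_p) = 10/(11/7) = 70/11.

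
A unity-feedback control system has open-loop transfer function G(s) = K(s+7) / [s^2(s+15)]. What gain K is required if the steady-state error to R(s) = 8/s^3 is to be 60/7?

2

Two free integrators in G(s): this is a type 2 system.
K_a = lim_{s→0} s^2·G(s) = K·7 / (15) = (7/15)·K.
e_ss = 8/K_a = 60/7 ⇒ K_a = 14/15 ⇒ K = (14/15)/(7/15) = 2.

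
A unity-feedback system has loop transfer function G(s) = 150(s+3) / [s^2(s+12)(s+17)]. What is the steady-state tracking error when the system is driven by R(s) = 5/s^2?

The open loop has two poles at the origin → type 2 system.
A type-2 system has K_v = ∞, so it tracks a ramp input with zero steady-state error.

0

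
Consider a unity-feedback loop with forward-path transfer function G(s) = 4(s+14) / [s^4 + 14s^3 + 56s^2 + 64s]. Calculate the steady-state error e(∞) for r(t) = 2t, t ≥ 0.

16/7

Factoring s from the denominator leaves a polynomial with constant term 64, so the system is type 1.
K_v = lim_{s→0} s·G(s) = 4·14 / 64 = 0.875.
e_ss = 2/K_v = 2/0.875 = 16/7.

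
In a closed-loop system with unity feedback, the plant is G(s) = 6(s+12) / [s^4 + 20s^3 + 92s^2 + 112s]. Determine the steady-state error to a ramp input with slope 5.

70/9

The denominator has no term below 112s — 1 pole at s=0, type 1.
K_v = lim_{s→0} s·G(s) = 6·12 / 112 = 9/14.
e_ss = 5/K_v = 5/(9/14) = 70/9.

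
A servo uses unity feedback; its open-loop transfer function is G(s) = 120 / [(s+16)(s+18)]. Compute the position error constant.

5/12

No free integrators in G(s): this is a type 0 system.
K_p = lim_{s→0} G(s) = 120 / (16·18) = 5/12.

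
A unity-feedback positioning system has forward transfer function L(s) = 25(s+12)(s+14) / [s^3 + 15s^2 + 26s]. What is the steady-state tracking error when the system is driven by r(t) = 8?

Factoring s from the denominator leaves a polynomial with constant term 26, so the system is type 1.
A type-1 system has K_p = ∞, so it tracks a step input with zero steady-state error.

0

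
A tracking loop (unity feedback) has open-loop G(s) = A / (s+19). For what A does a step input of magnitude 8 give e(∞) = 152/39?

No free integrators in G(s): this is a type 0 system.
K_p = lim_{s→0} G(s) = A / (19) = (1/19)·A.
e_ss = 8/(1 + K_p) = 152/39 ⇒ 1 + (1/19)·A = 39/19 ⇒ A = 20.

20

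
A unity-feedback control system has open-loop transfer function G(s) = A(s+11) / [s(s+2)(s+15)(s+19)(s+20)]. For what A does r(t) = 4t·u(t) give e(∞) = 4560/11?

One free integrator in G(s): this is a type 1 system.
K_v = lim_{s→0} s·G(s) = A·11 / (2·15·19·20) = (11/11400)·A.
e_ss = 4/K_v = 4560/11 ⇒ K_v = 11/1140 ⇒ A = (11/1140)/(11/11400) = 10.

10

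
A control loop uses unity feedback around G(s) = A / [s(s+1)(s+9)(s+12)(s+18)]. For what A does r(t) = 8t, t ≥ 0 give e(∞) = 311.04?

System type = 1 (one pole at s=0).
K_v = lim_{s→0} s·G(s) = A / (1·9·12·18) = (1/1944)·A.
e_ss = 8/K_v = 311.04 ⇒ K_v = 25/972 ⇒ A = (25/972)/(1/1944) = 50.

50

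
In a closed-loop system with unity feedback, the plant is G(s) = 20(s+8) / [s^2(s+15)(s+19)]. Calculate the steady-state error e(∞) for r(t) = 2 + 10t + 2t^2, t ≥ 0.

7.125

G(s) has two factors of s in the denominator, so the system is type 2. Treating each term separately:
  • 2: tracked with zero error.
  • 10t: tracked with zero error.
  • 2t^2: e_ss = 4/K_a with K_a=32/57 → 7.125.
Total e_ss = 7.125.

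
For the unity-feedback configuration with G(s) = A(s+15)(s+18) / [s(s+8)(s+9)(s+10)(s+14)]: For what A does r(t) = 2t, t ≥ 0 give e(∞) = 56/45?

60

G(s) has one factor of s in the denominator, so the system is type 1.
K_v = lim_{s→0} s·G(s) = A·15·18 / (8·9·10·14) = (3/112)·A.
e_ss = 2/K_v = 56/45 ⇒ K_v = 45/28 ⇒ A = (45/28)/(3/112) = 60.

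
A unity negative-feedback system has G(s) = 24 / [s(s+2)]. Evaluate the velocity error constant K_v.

12

The open loop has one pole at the origin → type 1 system.
K_v = lim_{s→0} s·G(s) = 24 / (2) = 12.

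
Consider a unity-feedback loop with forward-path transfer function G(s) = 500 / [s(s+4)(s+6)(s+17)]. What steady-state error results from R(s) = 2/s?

One free integrator in G(s): this is a type 1 system.
K_p = ∞ for a type-1 system; e_ss to a step is zero.

0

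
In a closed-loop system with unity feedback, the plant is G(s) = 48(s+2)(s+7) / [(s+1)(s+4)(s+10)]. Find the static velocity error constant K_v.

No free integrators in G(s): this is a type 0 system.
K_v = lim_{s→0} s·G(s) = 0 (the extra factor of s kills the finite limit).

0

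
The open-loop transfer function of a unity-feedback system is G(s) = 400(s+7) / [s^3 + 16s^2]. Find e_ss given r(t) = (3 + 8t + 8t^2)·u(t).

16/175

Lowest-order denominator term is 16s^2, so the open loop has 2 poles at the origin → type 2 system. Taking each input component in turn:
  • 3: tracked with zero error.
  • 8t: tracked with zero error.
  • 8t^2: e_ss = 16/K_a with K_a=175 → 16/175.
Total e_ss = 16/175.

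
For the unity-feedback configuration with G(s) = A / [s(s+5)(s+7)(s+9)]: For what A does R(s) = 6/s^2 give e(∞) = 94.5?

The open loop has one pole at the origin → type 1 system.
K_v = lim_{s→0} s·G(s) = A / (5·7·9) = (1/315)·A.
e_ss = 6/K_v = 94.5 ⇒ K_v = 4/63 ⇒ A = (4/63)/(1/315) = 20.

20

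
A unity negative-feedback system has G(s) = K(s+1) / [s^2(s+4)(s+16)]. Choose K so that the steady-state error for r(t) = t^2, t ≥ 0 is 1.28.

System type = 2 (two poles at s=0).
K_a = lim_{s→0} s^2·G(s) = K·1 / (4·16) = (1/64)·K.
e_ss = 2/K_a = 1.28 ⇒ K_a = 1.5625 ⇒ K = 1.5625/(1/64) = 100.

100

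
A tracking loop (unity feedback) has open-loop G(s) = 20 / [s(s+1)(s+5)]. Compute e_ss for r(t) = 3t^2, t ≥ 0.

infinity

The open loop has one pole at the origin → type 1 system.
For a type-1 system K_a = 0, so e_ss to a parabolic input is unbounded.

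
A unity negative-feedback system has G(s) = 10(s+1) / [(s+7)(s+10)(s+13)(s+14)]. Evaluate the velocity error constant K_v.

No free integrators in G(s): this is a type 0 system.
K_v = lim_{s→0} s·G(s) = 0 (the extra factor of s kills the finite limit).

0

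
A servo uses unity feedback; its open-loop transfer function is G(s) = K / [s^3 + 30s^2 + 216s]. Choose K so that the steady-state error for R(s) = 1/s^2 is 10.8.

20

Factoring s from the denominator leaves a polynomial with constant term 216, so the system is type 1.
K_v = lim_{s→0} s·G(s) = K / 216 = (1/216)·K.
e_ss = 1/K_v = 10.8 ⇒ K_v = 5/54 ⇒ K = (5/54)/(1/216) = 20.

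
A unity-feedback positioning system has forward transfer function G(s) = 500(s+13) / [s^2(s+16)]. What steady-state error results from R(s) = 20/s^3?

System type = 2 (two poles at s=0).
K_a = lim_{s→0} s^2·G(s) = 500·13 / (16) = 406.25.
r(t) = 10t^2 gives R(s) = 20/s^3.
e_ss = 20/K_a = 20/406.25 = 16/325.

16/325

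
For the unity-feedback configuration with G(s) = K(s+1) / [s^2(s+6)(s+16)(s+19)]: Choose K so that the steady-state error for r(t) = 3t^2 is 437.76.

Two free integrators in G(s): this is a type 2 system.
K_a = lim_{s→0} s^2·G(s) = K·1 / (6·16·19) = (1/1824)·K.
e_ss = 6/K_a = 437.76 ⇒ K_a = 25/1824 ⇒ K = (25/1824)/(1/1824) = 25.

25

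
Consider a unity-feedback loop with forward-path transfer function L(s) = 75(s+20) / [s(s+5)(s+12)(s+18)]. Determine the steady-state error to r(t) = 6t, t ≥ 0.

4.32

System type = 1 (one pole at s=0).
K_v = lim_{s→0} s·L(s) = 75·20 / (5·12·18) = 25/18.
e_ss = 6/K_v = 6/(25/18) = 4.32.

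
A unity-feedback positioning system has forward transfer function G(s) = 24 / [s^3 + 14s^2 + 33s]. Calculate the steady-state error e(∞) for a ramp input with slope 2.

2.75

The denominator has no term below 33s — 1 pole at s=0, type 1.
K_v = lim_{s→0} s·G(s) = 24 / 33 = 8/11.
e_ss = 2/K_v = 2/(8/11) = 2.75.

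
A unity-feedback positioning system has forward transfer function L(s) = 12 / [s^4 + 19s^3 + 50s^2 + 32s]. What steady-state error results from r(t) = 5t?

40/3

Factoring s from the denominator leaves a polynomial with constant term 32, so the system is type 1.
K_v = lim_{s→0} s·L(s) = 12 / 32 = 0.375.
e_ss = 5/K_v = 5/0.375 = 40/3.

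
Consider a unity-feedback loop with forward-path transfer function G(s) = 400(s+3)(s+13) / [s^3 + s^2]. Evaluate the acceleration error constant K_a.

15600

Lowest-order denominator term is s^2, so the open loop has 2 poles at the origin → type 2 system.
K_a = lim_{s→0} s^2·G(s) = 400·3·13 / 1 = 15600.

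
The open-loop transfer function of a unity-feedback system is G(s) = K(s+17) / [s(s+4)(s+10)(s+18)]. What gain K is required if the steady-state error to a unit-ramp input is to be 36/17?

G(s) has one factor of s in the denominator, so the system is type 1.
K_v = lim_{s→0} s·G(s) = K·17 / (4·10·18) = (17/720)·K.
e_ss = 1/K_v = 36/17 ⇒ K_v = 17/36 ⇒ K = (17/36)/(17/720) = 20.

20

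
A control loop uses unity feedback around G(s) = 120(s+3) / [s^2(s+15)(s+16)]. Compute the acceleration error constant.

The open loop has two poles at the origin → type 2 system.
K_a = lim_{s→0} s^2·G(s) = 120·3 / (15·16) = 1.5.

1.5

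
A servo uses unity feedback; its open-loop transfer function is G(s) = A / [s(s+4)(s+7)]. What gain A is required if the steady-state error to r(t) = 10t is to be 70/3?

G(s) has one factor of s in the denominator, so the system is type 1.
K_v = lim_{s→0} s·G(s) = A / (4·7) = (1/28)·A.
e_ss = 10/K_v = 70/3 ⇒ K_v = 3/7 ⇒ A = (3/7)/(1/28) = 12.

12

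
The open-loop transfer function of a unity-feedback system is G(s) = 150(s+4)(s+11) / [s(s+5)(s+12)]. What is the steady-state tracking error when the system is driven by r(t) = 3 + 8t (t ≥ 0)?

System type = 1 (one pole at s=0). By superposition:
  • 3: tracked with zero error.
  • 8t: e_ss = 8/K_v with K_v=110 → 4/55.
Total e_ss = 4/55.

4/55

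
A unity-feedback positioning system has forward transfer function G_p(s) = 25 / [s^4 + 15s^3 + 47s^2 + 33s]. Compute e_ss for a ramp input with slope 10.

Factoring s from the denominator leaves a polynomial with constant term 33, so the system is type 1.
K_v = lim_{s→0} s·G_p(s) = 25 / 33 = 25/33.
e_ss = 10/K_v = 10/(25/33) = 13.2.

13.2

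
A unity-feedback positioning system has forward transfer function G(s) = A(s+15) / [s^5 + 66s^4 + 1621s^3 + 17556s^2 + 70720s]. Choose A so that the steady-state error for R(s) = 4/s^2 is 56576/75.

25

Lowest-order denominator term is 70720s, so the open loop has 1 pole at the origin → type 1 system.
K_v = lim_{s→0} s·G(s) = A·15 / 70720 = (3/14144)·A.
e_ss = 4/K_v = 56576/75 ⇒ K_v = 75/14144 ⇒ A = (75/14144)/(3/14144) = 25.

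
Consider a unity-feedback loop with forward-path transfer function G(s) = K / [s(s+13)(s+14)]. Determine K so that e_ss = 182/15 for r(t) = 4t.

System type = 1 (one pole at s=0).
K_v = lim_{s→0} s·G(s) = K / (13·14) = (1/182)·K.
e_ss = 4/K_v = 182/15 ⇒ K_v = 30/91 ⇒ K = (30/91)/(1/182) = 60.

60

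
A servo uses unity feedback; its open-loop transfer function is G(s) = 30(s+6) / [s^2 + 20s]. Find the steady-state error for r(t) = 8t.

8/9

Lowest-order denominator term is 20s, so the open loop has 1 pole at the origin → type 1 system.
K_v = lim_{s→0} s·G(s) = 30·6 / 20 = 9.
e_ss = 8/K_v = 8/9.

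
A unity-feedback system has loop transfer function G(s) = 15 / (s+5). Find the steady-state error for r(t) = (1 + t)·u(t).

System type = 0 (no poles at s=0). Treating each term separately:
  • 1: e_ss = 1/(1+K_p) with K_p=3 → 0.25.
  • t: a type-0 system cannot track it, e_ss → ∞.
The unbounded component dominates.

infinity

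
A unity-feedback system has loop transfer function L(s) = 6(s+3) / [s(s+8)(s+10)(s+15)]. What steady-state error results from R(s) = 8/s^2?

L(s) has one factor of s in the denominator, so the system is type 1.
K_v = lim_{s→0} s·L(s) = 6·3 / (8·10·15) = 0.015.
e_ss = 8/K_v = 8/0.015 = 1600/3.

1600/3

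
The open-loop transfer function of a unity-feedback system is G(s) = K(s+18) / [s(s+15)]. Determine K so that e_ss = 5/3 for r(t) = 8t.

One free integrator in G(s): this is a type 1 system.
K_v = lim_{s→0} s·G(s) = K·18 / (15) = 1.2·K.
e_ss = 8/K_v = 5/3 ⇒ K_v = 4.8 ⇒ K = 4.8/1.2 = 4.

4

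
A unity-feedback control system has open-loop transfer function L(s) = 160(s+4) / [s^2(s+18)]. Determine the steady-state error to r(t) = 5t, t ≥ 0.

0

System type = 2 (two poles at s=0).
K_v = ∞ for a type-2 system; e_ss to a ramp is zero.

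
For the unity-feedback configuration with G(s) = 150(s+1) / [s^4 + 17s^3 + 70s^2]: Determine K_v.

infinity

K_v = lim_{s→0} s·G(s); with 2 poles at the origin the limit diverges, so K_v = ∞.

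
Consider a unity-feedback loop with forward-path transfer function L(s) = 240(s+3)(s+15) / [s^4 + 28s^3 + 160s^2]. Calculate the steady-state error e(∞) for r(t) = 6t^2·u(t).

8/45

The denominator has no term below 160s^2 — 2 poles at s=0, type 2.
K_a = lim_{s→0} s^2·L(s) = 240·3·15 / 160 = 67.5.
r(t) = 6t^2 gives R(s) = 12/s^3.
e_ss = 12/K_a = 12/67.5 = 8/45.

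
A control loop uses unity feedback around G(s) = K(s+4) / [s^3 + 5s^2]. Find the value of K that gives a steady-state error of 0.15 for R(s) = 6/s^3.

50

The denominator has no term below 5s^2 — 2 poles at s=0, type 2.
K_a = lim_{s→0} s^2·G(s) = K·4 / 5 = 0.8·K.
e_ss = 6/K_a = 0.15 ⇒ K_a = 40 ⇒ K = 40/0.8 = 50.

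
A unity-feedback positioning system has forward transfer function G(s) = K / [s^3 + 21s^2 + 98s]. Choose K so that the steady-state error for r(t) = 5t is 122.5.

Lowest-order denominator term is 98s, so the open loop has 1 pole at the origin → type 1 system.
K_v = lim_{s→0} s·G(s) = K / 98 = (1/98)·K.
e_ss = 5/K_v = 122.5 ⇒ K_v = 2/49 ⇒ K = (2/49)/(1/98) = 4.

4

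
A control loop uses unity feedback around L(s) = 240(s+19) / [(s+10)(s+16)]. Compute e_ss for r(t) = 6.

L(s) has no factors of s in the denominator, so the system is type 0.
K_p = lim_{s→0} L(s) = 240·19 / (10·16) = 28.5.
e_ss = 6/(1 + K_p) = 6/29.5 = 12/59.

12/59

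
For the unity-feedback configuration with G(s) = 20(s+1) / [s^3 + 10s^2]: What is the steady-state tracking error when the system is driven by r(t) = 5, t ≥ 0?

The denominator has no term below 10s^2 — 2 poles at s=0, type 2.
A type-2 system has K_p = ∞, so it tracks a step input with zero steady-state error.

0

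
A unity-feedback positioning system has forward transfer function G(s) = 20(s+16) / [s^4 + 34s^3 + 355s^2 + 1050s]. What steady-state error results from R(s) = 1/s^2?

The denominator has no term below 1050s — 1 pole at s=0, type 1.
K_v = lim_{s→0} s·G(s) = 20·16 / 1050 = 32/105.
e_ss = 1/K_v = 1/(32/105) = 105/32.

105/32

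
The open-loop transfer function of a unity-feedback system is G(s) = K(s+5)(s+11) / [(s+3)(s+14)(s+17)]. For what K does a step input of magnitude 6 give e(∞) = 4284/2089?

25

The open loop has no poles at the origin → type 0 system.
K_p = lim_{s→0} G(s) = K·5·11 / (3·14·17) = (55/714)·K.
e_ss = 6/(1 + K_p) = 4284/2089 ⇒ 1 + (55/714)·K = 2089/714 ⇒ K = 25.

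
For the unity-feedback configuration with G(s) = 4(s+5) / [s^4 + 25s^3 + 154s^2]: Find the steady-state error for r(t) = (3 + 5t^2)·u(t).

Lowest-order denominator term is 154s^2, so the open loop has 2 poles at the origin → type 2 system. By superposition:
  • 3: tracked with zero error.
  • 5t^2: e_ss = 10/K_a with K_a=10/77 → 77.
Total e_ss = 77.

77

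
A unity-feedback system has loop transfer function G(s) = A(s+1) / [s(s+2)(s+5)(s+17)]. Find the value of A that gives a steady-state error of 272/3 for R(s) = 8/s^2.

15

G(s) has one factor of s in the denominator, so the system is type 1.
K_v = lim_{s→0} s·G(s) = A·1 / (2·5·17) = (1/170)·A.
e_ss = 8/K_v = 272/3 ⇒ K_v = 3/34 ⇒ A = (3/34)/(1/170) = 15.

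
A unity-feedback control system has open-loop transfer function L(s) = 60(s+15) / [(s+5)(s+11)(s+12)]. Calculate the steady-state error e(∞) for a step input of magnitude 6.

System type = 0 (no poles at s=0).
K_p = lim_{s→0} L(s) = 60·15 / (5·11·12) = 15/11.
e_ss = 6/(1 + K_p) = 6/(26/11) = 33/13.

33/13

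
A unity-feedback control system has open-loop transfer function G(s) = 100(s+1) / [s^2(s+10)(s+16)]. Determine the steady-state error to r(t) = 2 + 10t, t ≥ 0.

0

Two free integrators in G(s): this is a type 2 system. Taking each input component in turn:
  • 2: tracked with zero error.
  • 10t: tracked with zero error.
Total e_ss = 0.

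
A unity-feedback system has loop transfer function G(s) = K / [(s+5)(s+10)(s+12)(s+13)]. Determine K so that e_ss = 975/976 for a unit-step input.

G(s) has no factors of s in the denominator, so the system is type 0.
K_p = lim_{s→0} G(s) = K / (5·10·12·13) = (1/7800)·K.
e_ss = 1/(1 + K_p) = 975/976 ⇒ 1 + (1/7800)·K = 976/975 ⇒ K = 8.

8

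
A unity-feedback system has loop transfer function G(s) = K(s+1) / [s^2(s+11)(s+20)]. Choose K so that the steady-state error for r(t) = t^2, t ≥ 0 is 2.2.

200

G(s) has two factors of s in the denominator, so the system is type 2.
K_a = lim_{s→0} s^2·G(s) = K·1 / (11·20) = (1/220)·K.
e_ss = 2/K_a = 2.2 ⇒ K_a = 10/11 ⇒ K = (10/11)/(1/220) = 200.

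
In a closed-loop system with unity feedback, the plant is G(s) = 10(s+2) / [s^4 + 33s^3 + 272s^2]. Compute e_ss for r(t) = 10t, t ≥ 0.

The denominator has no term below 272s^2 — 2 poles at s=0, type 2.
K_v = ∞ for a type-2 system; e_ss to a ramp is zero.

0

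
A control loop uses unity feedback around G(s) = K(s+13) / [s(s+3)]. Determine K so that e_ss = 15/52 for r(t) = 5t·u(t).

G(s) has one factor of s in the denominator, so the system is type 1.
K_v = lim_{s→0} s·G(s) = K·13 / (3) = (13/3)·K.
e_ss = 5/K_v = 15/52 ⇒ K_v = 52/3 ⇒ K = (52/3)/(13/3) = 4.

4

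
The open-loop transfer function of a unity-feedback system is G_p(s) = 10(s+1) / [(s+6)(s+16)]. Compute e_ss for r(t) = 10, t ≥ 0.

The open loop has no poles at the origin → type 0 system.
K_p = lim_{s→0} G_p(s) = 10·1 / (6·16) = 5/48.
e_ss = 10/(1 + K_p) = 10/(53/48) = 480/53.

480/53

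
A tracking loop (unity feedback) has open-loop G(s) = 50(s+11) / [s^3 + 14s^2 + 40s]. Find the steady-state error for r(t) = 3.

Lowest-order denominator term is 40s, so the open loop has 1 pole at the origin → type 1 system.
A type-1 system has K_p = ∞, so it tracks a step input with zero steady-state error.

0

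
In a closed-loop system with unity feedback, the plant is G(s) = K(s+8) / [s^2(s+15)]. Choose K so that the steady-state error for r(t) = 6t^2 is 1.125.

20

Two free integrators in G(s): this is a type 2 system.
K_a = lim_{s→0} s^2·G(s) = K·8 / (15) = (8/15)·K.
e_ss = 12/K_a = 1.125 ⇒ K_a = 32/3 ⇒ K = (32/3)/(8/15) = 20.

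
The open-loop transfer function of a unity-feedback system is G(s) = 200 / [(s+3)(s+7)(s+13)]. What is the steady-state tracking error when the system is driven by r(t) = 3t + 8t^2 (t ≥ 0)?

G(s) has no factors of s in the denominator, so the system is type 0. Taking each input component in turn:
  • 3t: a type-0 system cannot track it, e_ss → ∞.
  • 8t^2: a type-0 system cannot track it, e_ss → ∞.
The unbounded component dominates.

infinity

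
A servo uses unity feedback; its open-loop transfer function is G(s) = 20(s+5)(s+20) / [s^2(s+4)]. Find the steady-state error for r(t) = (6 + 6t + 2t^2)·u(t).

0.008

System type = 2 (two poles at s=0). Treating each term separately:
  • 6: tracked with zero error.
  • 6t: tracked with zero error.
  • 2t^2: e_ss = 4/K_a with K_a=500 → 0.008.
Total e_ss = 0.008.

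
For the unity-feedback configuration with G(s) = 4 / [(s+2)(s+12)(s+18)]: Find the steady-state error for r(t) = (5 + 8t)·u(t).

infinity

The open loop has no poles at the origin → type 0 system. Treating each term separately:
  • 5: e_ss = 5/(1+K_p) with K_p=1/108 → 540/109.
  • 8t: a type-0 system cannot track it, e_ss → ∞.
The unbounded component dominates.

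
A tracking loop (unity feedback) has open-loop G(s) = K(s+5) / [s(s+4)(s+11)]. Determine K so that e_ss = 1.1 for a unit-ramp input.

The open loop has one pole at the origin → type 1 system.
K_v = lim_{s→0} s·G(s) = K·5 / (4·11) = (5/44)·K.
e_ss = 1/K_v = 1.1 ⇒ K_v = 10/11 ⇒ K = (10/11)/(5/44) = 8.

8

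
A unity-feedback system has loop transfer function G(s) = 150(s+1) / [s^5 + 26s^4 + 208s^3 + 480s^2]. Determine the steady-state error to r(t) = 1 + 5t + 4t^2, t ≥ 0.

The denominator has no term below 480s^2 — 2 poles at s=0, type 2. Taking each input component in turn:
  • 1: tracked with zero error.
  • 5t: tracked with zero error.
  • 4t^2: e_ss = 8/K_a with K_a=0.3125 → 25.6.
Total e_ss = 25.6.

25.6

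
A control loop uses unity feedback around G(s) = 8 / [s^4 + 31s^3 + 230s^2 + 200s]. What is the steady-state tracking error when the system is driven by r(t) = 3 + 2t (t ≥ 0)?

The denominator has no term below 200s — 1 pole at s=0, type 1. Treating each term separately:
  • 3: tracked with zero error.
  • 2t: e_ss = 2/K_v with K_v=0.04 → 50.
Total e_ss = 50.

50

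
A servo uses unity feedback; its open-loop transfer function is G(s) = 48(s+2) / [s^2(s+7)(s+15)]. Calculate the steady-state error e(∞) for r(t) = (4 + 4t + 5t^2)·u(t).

10.9375

The open loop has two poles at the origin → type 2 system. By superposition:
  • 4: tracked with zero error.
  • 4t: tracked with zero error.
  • 5t^2: e_ss = 10/K_a with K_a=32/35 → 10.9375.
Total e_ss = 10.9375.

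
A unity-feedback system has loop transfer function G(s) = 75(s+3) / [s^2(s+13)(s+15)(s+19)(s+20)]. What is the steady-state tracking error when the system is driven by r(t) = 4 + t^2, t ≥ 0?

System type = 2 (two poles at s=0). Taking each input component in turn:
  • 4: tracked with zero error.
  • t^2: e_ss = 2/K_a with K_a=3/988 → 1976/3.
Total e_ss = 1976/3.

1976/3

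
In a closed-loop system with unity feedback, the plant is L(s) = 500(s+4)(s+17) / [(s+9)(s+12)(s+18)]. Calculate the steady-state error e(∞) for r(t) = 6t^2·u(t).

L(s) has no factors of s in the denominator, so the system is type 0.
K_a = lim_{s→0} s^2·L(s) = 0; the steady-state error to this parabolic input grows without bound.

infinity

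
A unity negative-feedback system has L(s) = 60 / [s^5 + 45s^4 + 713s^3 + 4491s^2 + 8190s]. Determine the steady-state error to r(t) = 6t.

Lowest-order denominator term is 8190s, so the open loop has 1 pole at the origin → type 1 system.
K_v = lim_{s→0} s·L(s) = 60 / 8190 = 2/273.
e_ss = 6/K_v = 6/(2/273) = 819.

819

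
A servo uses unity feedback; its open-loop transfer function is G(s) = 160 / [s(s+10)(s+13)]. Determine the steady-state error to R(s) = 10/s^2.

G(s) has one factor of s in the denominator, so the system is type 1.
K_v = lim_{s→0} s·G(s) = 160 / (10·13) = 16/13.
e_ss = 10/K_v = 10/(16/13) = 8.125.

8.125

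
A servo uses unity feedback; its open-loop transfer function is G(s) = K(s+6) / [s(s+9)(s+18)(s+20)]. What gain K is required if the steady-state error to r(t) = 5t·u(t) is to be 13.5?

200

One free integrator in G(s): this is a type 1 system.
K_v = lim_{s→0} s·G(s) = K·6 / (9·18·20) = (1/540)·K.
e_ss = 5/K_v = 13.5 ⇒ K_v = 10/27 ⇒ K = (10/27)/(1/540) = 200.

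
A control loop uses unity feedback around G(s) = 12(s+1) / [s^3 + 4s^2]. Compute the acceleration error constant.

3

Lowest-order denominator term is 4s^2, so the open loop has 2 poles at the origin → type 2 system.
K_a = lim_{s→0} s^2·G(s) = 12·1 / 4 = 3.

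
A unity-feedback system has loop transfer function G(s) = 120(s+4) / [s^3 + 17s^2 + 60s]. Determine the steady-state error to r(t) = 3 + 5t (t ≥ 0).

Lowest-order denominator term is 60s, so the open loop has 1 pole at the origin → type 1 system. Treating each term separately:
  • 3: tracked with zero error.
  • 5t: e_ss = 5/K_v with K_v=8 → 0.625.
Total e_ss = 0.625.

0.625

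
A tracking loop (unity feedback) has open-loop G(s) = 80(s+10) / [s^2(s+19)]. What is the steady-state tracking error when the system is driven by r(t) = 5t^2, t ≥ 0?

G(s) has two factors of s in the denominator, so the system is type 2.
K_a = lim_{s→0} s^2·G(s) = 80·10 / (19) = 800/19.
r(t) = 5t^2 gives R(s) = 10/s^3.
e_ss = 10/K_a = 10/(800/19) = 0.2375.

0.2375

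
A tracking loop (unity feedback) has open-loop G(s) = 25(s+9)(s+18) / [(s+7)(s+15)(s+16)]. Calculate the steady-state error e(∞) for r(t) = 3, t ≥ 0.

168/191

System type = 0 (no poles at s=0).
K_p = lim_{s→0} G(s) = 25·9·18 / (7·15·16) = 135/56.
e_ss = 3/(1 + K_p) = 3/(191/56) = 168/191.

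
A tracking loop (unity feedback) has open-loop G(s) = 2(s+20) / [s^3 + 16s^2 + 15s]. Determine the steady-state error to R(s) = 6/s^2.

Lowest-order denominator term is 15s, so the open loop has 1 pole at the origin → type 1 system.
K_v = lim_{s→0} s·G(s) = 2·20 / 15 = 8/3.
e_ss = 6/K_v = 6/(8/3) = 2.25.

2.25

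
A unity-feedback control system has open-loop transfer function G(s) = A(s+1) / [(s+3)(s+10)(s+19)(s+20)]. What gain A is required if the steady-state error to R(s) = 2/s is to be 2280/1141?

G(s) has no factors of s in the denominator, so the system is type 0.
K_p = lim_{s→0} G(s) = A·1 / (3·10·19·20) = (1/11400)·A.
e_ss = 2/(1 + K_p) = 2280/1141 ⇒ 1 + (1/11400)·A = 1141/1140 ⇒ A = 10.

10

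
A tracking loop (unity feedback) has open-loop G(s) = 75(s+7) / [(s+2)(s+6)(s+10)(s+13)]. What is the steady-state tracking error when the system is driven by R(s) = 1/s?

No free integrators in G(s): this is a type 0 system.
K_p = lim_{s→0} G(s) = 75·7 / (2·6·10·13) = 35/104.
e_ss = 1/(1 + K_p) = 1/(139/104) = 104/139.

104/139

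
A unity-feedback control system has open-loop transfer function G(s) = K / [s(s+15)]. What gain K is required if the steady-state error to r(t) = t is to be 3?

5

The open loop has one pole at the origin → type 1 system.
K_v = lim_{s→0} s·G(s) = K / (15) = (1/15)·K.
e_ss = 1/K_v = 3 ⇒ K_v = 1/3 ⇒ K = (1/3)/(1/15) = 5.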